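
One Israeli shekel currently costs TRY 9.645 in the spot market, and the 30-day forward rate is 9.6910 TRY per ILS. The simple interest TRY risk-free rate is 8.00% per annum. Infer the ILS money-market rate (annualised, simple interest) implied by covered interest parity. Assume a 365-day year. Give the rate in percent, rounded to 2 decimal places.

T = 30/365 years.
F/S = 9.691/9.645 = 1.0047693 = (growth of TRY) / (growth of ILS).
The TRY side grows by 1 + 0.0800×30/365 = 1.0065753.
Hence g_ILS = 1.0017974.
r = (1.0017974 − 1)/(30/365) = 0.021868 → 2.19%.

2.19%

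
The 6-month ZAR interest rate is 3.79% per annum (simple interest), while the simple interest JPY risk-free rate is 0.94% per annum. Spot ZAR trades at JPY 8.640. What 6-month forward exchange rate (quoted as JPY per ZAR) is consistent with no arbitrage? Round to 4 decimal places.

T = 6/12 years.
JPY growth factor: 1 + 0.0094×6/12 = 1.004700.
ZAR accumulates by 1 + 0.0379×6/12 = 1.018950.
Forward (JPY per ZAR) = 8.64 × 1.004700 / 1.018950 = 8.519170.

8.5192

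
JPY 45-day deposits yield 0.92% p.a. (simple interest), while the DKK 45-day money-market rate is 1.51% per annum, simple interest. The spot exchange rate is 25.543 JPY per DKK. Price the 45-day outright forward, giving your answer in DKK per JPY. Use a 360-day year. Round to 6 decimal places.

T = 45/360 years.
JPY growth factor: 1 + 0.0092×45/360 = 1.001150.
Growth of 1 DKK over T: 1 + 0.0151×45/360 = 1.0018875.
Forward (JPY per DKK) = 25.543 × 1.001150 / 1.0018875 = 25.52420.
Quoted the other way: 1/25.52420 = 0.039179 DKK per JPY.

0.039179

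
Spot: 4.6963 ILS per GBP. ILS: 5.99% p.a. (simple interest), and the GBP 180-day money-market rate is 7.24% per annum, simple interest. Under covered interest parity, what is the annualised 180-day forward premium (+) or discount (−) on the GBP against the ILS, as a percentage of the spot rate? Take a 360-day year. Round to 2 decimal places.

-1.21%

T = 180/360 years.
CIP forward (ILS per GBP) = 4.6963 × 1.029950/1.036200 = 4.6679735.
Annualised premium = (F − S)/S × (1/T) = (4.6679735 − 4.6963)/4.6963 ÷ (180/360) = -1.21%.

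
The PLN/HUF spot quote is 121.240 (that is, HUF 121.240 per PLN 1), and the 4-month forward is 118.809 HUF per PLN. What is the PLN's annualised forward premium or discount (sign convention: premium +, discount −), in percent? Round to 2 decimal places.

-6.02%

T = 4/12 years.
PLN trades forward at -2.00511% vs spot over the period.
×(1/T) gives -6.02% p.a.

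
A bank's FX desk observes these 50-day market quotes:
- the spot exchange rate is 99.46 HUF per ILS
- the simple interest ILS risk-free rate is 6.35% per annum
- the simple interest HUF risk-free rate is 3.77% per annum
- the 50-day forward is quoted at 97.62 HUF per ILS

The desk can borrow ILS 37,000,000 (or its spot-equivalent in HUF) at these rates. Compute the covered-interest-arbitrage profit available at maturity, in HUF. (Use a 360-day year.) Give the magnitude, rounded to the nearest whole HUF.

HUF 55,493,689

T = 50/360 years.
Keep in ILS, deliver into the forward: 37,000,000·1.008819444444·97.62 = HUF 3,643,795,304.17.
Swap to HUF now, deposit: 37,000,000·99.46·1.005236111111 = HUF 3,699,288,993.61.
The quoted forward undervalues ILS, so borrow ILS, convert to HUF at spot, deposit the HUF at 3.77%, and buy ILS forward at 97.62 to cover the loan.
Arbitrage profit = |3,643,795,304.17 − 3,699,288,993.61| = HUF 55,493,689.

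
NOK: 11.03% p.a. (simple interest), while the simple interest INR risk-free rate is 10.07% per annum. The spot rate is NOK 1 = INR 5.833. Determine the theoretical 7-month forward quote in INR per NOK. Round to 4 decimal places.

T = 7/12 years.
Growth of 1 INR over T: 1 + 0.1007×7/12 = 1.0587417.
Growth of 1 NOK over T: 1 + 0.1103×7/12 = 1.0643417.
So F = 5.833 × 1.0587417 / 1.0643417 = 5.802310 (INR/NOK).

5.8023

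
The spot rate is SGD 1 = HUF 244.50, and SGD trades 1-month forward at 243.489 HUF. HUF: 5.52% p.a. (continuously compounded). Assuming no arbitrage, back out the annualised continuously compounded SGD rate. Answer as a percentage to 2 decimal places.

10.49%

T = 1/12 years.
By CIP, F/S equals the HUF-to-SGD growth ratio: 243.489/244.5 = 0.9958650.
The HUF side grows by e^(0.0552×1/12) = 1.0046106.
So the SGD growth factor = 1.0087819.
Take logs: ln 1.0087819 / (1/12) = 0.104923, so 10.49%.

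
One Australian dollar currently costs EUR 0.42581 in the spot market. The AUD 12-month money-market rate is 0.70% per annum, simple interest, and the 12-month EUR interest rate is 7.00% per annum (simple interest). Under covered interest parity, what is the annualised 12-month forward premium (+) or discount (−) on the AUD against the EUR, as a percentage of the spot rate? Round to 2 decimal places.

+6.26%

T = 1 year.
F = S · g_EUR/g_AUD = 0.42581 × 1.070000/1.007000 = 0.45244955.
Annualised premium = (F − S)/S × (1/T) = (0.45244955 − 0.42581)/0.42581 ÷ 1 = 6.26%.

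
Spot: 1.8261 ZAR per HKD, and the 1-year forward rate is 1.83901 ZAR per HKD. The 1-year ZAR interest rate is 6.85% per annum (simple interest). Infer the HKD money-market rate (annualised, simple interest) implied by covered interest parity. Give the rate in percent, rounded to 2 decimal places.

T = 1 year.
By CIP, F/S equals the ZAR-to-HKD growth ratio: 1.83901/1.8261 = 1.0070697.
The ZAR side grows by 1 + 0.0685×1 = 1.068500.
Hence g_HKD = 1.0609991.
r = (1.0609991 − 1)/1 = 0.060999 → 6.10%.

6.10%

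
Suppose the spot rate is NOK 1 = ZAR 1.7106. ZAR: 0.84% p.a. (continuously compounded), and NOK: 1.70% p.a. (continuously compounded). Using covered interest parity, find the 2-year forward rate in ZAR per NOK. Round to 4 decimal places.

T = 2 years.
Growth of 1 ZAR over T: e^(0.0084×2) = 1.0169419.
NOK accumulates by e^(0.0170×2) = 1.0345846.
So F = 1.7106 × 1.0169419 / 1.0345846 = 1.681429 (ZAR/NOK).

1.6814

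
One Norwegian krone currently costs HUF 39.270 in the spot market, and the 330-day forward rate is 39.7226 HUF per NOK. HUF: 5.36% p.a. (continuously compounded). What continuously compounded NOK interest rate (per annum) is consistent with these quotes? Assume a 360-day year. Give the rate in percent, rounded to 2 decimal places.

T = 330/360 years.
By CIP, F/S equals the HUF-to-NOK growth ratio: 39.7226/39.27 = 1.0115253.
The HUF side grows by e^(0.0536×330/360) = 1.0503604.
That pins the NOK growth at 1.0383926.
r = ln(1.0383926)/(330/360) = 0.041099 → 4.11%.

4.11%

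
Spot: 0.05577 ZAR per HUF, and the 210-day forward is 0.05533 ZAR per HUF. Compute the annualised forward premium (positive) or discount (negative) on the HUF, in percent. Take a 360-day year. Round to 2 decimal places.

T = 210/360 years.
Period premium: (0.05533 − 0.05577)/0.05577 = -0.0078895.
Annualise by dividing by T: -0.0078895 / (210/360) = -0.013525 → -1.35%.

-1.35%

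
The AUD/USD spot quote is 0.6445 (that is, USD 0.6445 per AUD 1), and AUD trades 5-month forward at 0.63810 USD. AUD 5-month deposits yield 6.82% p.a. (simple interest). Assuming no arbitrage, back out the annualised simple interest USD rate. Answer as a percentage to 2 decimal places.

4.37%

T = 5/12 years.
By CIP, F/S equals the USD-to-AUD growth ratio: 0.6381/0.6445 = 0.9900698.
AUD growth factor: 1 + 0.0682×5/12 = 1.0284167.
So the USD growth factor = 1.0182043.
r = (1.0182043 − 1)/(5/12) = 0.043690 → 4.37%.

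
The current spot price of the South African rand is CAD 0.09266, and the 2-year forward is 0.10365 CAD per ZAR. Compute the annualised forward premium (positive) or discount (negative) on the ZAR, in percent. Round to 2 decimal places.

T = 2 years.
ZAR trades forward at +11.86057% vs spot over the period.
Annualise by dividing by T: 0.1186057 / 2 = 0.059303 → 5.93%.

+5.93%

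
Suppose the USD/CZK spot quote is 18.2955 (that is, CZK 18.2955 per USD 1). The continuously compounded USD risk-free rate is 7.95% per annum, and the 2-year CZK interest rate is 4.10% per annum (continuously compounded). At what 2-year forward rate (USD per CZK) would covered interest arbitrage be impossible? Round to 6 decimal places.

0.059033

T = 2 years.
Growth of 1 CZK over T: e^(0.0410×2) = 1.0854558.
USD growth factor: e^(0.0795×2) = 1.1723379.
Forward (CZK per USD) = 18.2955 × 1.0854558 / 1.1723379 = 16.93962.
Quoted the other way: 1/16.93962 = 0.059033 USD per CZK.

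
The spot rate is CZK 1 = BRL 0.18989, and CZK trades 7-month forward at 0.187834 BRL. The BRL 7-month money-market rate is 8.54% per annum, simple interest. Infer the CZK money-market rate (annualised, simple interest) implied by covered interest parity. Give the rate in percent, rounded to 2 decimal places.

10.51%

T = 7/12 years.
F/S = 0.187834/0.18989 = 0.9891727 = (growth of BRL) / (growth of CZK).
BRL growth factor: 1 + 0.0854×7/12 = 1.0498167.
That pins the CZK growth at 1.0613078.
r = (1.0613078 − 1)/(7/12) = 0.105099 → 10.51%.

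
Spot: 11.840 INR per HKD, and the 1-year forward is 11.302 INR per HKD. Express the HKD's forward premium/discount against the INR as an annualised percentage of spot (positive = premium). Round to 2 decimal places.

-4.54%

T = 1 year.
HKD trades forward at -4.54392% vs spot over the period.
×(1/T) gives -4.54% p.a.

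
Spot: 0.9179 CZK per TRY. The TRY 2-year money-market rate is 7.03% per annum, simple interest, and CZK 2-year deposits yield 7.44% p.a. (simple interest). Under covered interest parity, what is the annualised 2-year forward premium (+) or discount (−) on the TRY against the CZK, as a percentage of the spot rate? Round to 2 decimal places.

+0.36%

T = 2 years.
No-arbitrage forward: 0.9179 × 1.148800 / 1.140600 = 0.9244990 CZK/TRY.
(F − S)/S ÷ T = (0.9244990 − 0.9179)/0.9179/2 = 0.003595 → 0.36%.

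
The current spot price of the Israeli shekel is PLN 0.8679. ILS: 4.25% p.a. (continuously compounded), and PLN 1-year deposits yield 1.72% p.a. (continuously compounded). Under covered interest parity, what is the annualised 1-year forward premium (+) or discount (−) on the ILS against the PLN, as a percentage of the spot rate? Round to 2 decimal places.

-2.50%

T = 1 year.
No-arbitrage forward: 0.8679 × 1.0173488 / 1.0434161 = 0.8462176 PLN/ILS.
Annualised premium = (F − S)/S × (1/T) = (0.8462176 − 0.8679)/0.8679 ÷ 1 = -2.50%.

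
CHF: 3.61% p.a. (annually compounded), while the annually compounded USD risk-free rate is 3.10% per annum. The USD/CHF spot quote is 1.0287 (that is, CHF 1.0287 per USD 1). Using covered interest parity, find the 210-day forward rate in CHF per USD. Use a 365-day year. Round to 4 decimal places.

1.0316

T = 210/365 years.
Growth of 1 CHF over T: (1 + 0.0361)^(210/365) = 1.0206133.
USD growth factor: (1 + 0.0310)^(210/365) = 1.0177199.
So F = 1.0287 × 1.0206133 / 1.0177199 = 1.031625 (CHF/USD).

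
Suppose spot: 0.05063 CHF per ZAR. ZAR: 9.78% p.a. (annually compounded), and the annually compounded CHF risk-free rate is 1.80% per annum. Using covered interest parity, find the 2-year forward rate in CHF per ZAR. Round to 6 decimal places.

0.043537

T = 2 years.
Growth of 1 CHF over T: (1 + 0.0180)^2 = 1.036324.
ZAR accumulates by (1 + 0.0978)^2 = 1.2051648.
Forward (CHF per ZAR) = 0.05063 × 1.036324 / 1.2051648 = 0.04353685.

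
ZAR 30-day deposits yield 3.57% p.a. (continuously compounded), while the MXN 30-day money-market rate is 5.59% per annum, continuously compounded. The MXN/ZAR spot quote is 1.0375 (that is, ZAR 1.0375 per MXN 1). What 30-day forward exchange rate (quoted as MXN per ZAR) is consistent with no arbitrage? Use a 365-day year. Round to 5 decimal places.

T = 30/365 years.
ZAR accumulates by e^(0.0357×30/365) = 1.0029386.
Growth of 1 MXN over T: e^(0.0559×30/365) = 1.0046051.
So F = 1.0375 × 1.0029386 / 1.0046051 = 1.035779 (ZAR/MXN).
Quoted the other way: 1/1.035779 = 0.96546 MXN per ZAR.

0.96546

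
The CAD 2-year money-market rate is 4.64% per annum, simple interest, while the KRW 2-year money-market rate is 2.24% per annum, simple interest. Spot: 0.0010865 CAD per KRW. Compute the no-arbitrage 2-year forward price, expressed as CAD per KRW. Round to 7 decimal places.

0.0011364

T = 2 years.
Growth of 1 CAD over T: 1 + 0.0464×2 = 1.092800.
KRW accumulates by 1 + 0.0224×2 = 1.044800.
CIP: F = S · (grow CAD)/(grow KRW) = 0.0010865 × 1.092800/1.044800 = 0.001136416 CAD per KRW.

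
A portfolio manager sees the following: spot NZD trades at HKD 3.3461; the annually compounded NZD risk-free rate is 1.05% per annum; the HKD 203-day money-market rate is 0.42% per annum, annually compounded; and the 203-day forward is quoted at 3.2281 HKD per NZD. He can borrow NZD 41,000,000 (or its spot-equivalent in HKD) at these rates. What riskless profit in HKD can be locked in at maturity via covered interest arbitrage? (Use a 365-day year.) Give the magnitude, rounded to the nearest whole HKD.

HKD 4,387,055

T = 203/365 years.
Invest the NZD and cover forward: 41,000,000 × 1.00582618699 × 3.2281 = HKD 133,123,208.08.
Convert at spot and invest in HKD: 41,000,000 × 3.3461 × 1.00233371762 = HKD 137,510,262.95.
The quoted forward undervalues NZD, so borrow NZD, convert to HKD at spot, deposit the HKD at 0.42%, and buy NZD forward at 3.2281 to cover the loan.
The gap between the two covered legs is HKD 4,387,055.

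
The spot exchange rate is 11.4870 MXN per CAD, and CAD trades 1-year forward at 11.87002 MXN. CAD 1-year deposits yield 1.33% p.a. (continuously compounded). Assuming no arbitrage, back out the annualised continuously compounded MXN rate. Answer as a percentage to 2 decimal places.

T = 1 year.
F/S = 11.87002/11.487 = 1.0333438 = (growth of MXN) / (growth of CAD).
CAD growth factor: e^(0.0133×1) = 1.0133888.
That pins the MXN growth at 1.047179.
Take logs: ln 1.047179 / 1 = 0.046100, so 4.61%.

4.61%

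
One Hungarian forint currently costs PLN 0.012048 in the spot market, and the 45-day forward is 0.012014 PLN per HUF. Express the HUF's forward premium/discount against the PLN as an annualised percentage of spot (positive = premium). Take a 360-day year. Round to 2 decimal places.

-2.26%

T = 45/360 years.
(F − S)/S = (0.012014 − 0.012048)/0.012048 = -0.0028220.
×(1/T) gives -2.26% p.a.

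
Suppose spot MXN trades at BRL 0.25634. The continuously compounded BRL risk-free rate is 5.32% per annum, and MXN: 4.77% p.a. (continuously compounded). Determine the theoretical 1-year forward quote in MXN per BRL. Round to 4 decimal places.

3.8797

T = 1 year.
BRL growth factor: e^(0.0532×1) = 1.0546406.
Growth of 1 MXN over T: e^(0.0477×1) = 1.048856.
Forward (BRL per MXN) = 0.25634 × 1.0546406 / 1.048856 = 0.2577538.
Invert for MXN per BRL: 1 / 0.2577538 = 3.8797.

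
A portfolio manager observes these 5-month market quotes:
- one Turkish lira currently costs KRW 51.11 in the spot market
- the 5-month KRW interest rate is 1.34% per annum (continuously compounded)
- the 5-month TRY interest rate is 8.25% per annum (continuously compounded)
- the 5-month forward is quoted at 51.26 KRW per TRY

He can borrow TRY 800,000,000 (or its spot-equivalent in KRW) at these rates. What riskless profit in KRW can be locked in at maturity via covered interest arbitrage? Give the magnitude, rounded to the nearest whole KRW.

KRW 1,325,228,544

T = 5/12 years.
Route A — deposit TRY, sell forward: 800,000,000 × 1.034972648709 × 51.26 = KRW 42,442,158,378.26.
Route B — convert at spot, deposit KRW: 800,000,000 × 51.11 × 1.005598949188 = KRW 41,116,929,834.40.
The quoted forward overvalues TRY, so borrow KRW, buy TRY at spot, deposit the TRY at 8.25%, and sell the proceeds forward at 51.26.
Arbitrage profit = |42,442,158,378.26 − 41,116,929,834.40| = KRW 1,325,228,544.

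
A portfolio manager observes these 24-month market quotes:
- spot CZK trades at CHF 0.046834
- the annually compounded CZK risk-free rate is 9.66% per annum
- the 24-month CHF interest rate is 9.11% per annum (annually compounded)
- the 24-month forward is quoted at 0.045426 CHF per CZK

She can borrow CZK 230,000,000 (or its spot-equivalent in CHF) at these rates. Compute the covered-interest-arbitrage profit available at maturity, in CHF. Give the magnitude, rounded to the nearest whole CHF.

CHF 259,818

T = 2 years.
Invest the CZK and cover forward: 230,000,000 × 1.20253156 × 0.045426 = CHF 12,564,025.69.
Convert at spot and invest in CHF: 230,000,000 × 0.046834 × 1.19049921 = CHF 12,823,843.20.
The quoted forward undervalues CZK, so borrow CZK, convert to CHF at spot, deposit the CHF at 9.11%, and buy CZK forward at 0.045426 to cover the loan.
Profit = 12,823,843.20 − 12,564,025.69 = CHF 259,818.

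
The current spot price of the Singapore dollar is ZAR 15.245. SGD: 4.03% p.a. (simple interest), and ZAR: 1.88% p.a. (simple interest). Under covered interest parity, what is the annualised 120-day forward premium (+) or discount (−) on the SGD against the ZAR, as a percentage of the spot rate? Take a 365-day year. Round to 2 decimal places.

-2.12%

T = 120/365 years.
CIP forward (ZAR per SGD) = 15.245 × 1.0061808/1.0132493 = 15.138650.
(F − S)/S ÷ T = (15.138650 − 15.245)/15.245/(120/365) = -0.021219 → -2.12%.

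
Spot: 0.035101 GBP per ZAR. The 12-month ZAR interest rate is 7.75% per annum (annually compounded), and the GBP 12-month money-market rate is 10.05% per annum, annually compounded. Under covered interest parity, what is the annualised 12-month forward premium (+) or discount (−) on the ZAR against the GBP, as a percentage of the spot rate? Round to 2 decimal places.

T = 1 year.
CIP forward (GBP per ZAR) = 0.035101 × 1.100500/1.077500 = 0.035850256.
(F − S)/S ÷ T = (0.035850256 − 0.035101)/0.035101/1 = 0.021346 → 2.13%.

+2.13%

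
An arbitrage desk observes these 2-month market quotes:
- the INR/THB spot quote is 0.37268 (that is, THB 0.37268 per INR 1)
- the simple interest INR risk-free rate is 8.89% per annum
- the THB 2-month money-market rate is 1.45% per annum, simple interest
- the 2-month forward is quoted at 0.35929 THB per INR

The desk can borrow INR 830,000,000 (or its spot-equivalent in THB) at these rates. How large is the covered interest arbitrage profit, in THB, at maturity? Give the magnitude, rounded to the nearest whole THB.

T = 2/12 years.
Invest the INR and cover forward: 830,000,000 × 1.01481666667 × 0.35929 = THB 302,629,188.54.
Convert at spot and invest in THB: 830,000,000 × 0.37268 × 1.00241666667 = THB 310,071,933.97.
The quoted forward undervalues INR, so borrow INR, convert to THB at spot, deposit the THB at 1.45%, and buy INR forward at 0.35929 to cover the loan.
Arbitrage profit = |302,629,188.54 − 310,071,933.97| = THB 7,442,745.

THB 7,442,745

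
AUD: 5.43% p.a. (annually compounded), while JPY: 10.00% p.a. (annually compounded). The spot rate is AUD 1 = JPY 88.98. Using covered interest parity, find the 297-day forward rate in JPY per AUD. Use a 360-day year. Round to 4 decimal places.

T = 297/360 years.
Growth of 1 JPY over T: (1 + 0.1000)^(297/360) = 1.08180495.
AUD growth factor: (1 + 0.0543)^(297/360) = 1.04458905.
CIP: F = S · (grow JPY)/(grow AUD) = 88.98 × 1.08180495/1.04458905 = 92.150118 JPY per AUD.

92.1501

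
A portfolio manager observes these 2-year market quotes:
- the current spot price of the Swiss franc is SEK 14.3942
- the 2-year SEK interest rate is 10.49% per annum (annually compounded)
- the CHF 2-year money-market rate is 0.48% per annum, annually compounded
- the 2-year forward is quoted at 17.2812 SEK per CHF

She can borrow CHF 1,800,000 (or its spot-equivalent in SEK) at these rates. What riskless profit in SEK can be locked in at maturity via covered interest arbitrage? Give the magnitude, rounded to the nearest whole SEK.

T = 2 years.
Route A — deposit CHF, sell forward: 1,800,000 × 1.00962304 × 17.2812 = SEK 31,405,495.82.
Route B — convert at spot, deposit SEK: 1,800,000 × 14.3942 × 1.22080401 = SEK 31,630,494.75.
The quoted forward undervalues CHF, so borrow CHF, convert to SEK at spot, deposit the SEK at 10.49%, and buy CHF forward at 17.2812 to cover the loan.
Profit = 31,630,494.75 − 31,405,495.82 = SEK 224,999.

SEK 224,999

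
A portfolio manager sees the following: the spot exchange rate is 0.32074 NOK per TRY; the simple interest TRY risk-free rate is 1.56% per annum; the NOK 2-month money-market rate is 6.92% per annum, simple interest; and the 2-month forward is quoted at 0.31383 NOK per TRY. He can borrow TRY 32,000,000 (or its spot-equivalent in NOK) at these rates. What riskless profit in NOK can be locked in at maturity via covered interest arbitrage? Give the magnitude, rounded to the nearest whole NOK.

T = 2/12 years.
Keep in TRY, deliver into the forward: 32,000,000·1.002600·0.31383 = NOK 10,068,670.66.
Swap to NOK now, deposit: 32,000,000·0.32074·1.0115333333 = NOK 10,382,054.44.
The quoted forward undervalues TRY, so borrow TRY, convert to NOK at spot, deposit the NOK at 6.92%, and buy TRY forward at 0.31383 to cover the loan.
The gap between the two covered legs is NOK 313,384.

NOK 313,384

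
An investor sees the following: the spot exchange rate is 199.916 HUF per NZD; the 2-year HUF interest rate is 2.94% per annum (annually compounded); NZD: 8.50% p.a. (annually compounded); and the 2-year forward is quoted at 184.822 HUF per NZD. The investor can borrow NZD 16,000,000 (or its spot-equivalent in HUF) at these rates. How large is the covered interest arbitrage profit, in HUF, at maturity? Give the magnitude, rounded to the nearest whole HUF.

HUF 91,731,500

T = 2 years.
Keep in NZD, deliver into the forward: 16,000,000·1.177225·184.822 = HUF 3,481,233,263.20.
Swap to HUF now, deposit: 16,000,000·199.916·1.05966436 = HUF 3,389,501,763.10.
The quoted forward overvalues NZD, so borrow HUF, buy NZD at spot, deposit the NZD at 8.50%, and sell the proceeds forward at 184.822.
Arbitrage profit = |3,481,233,263.20 − 3,389,501,763.10| = HUF 91,731,500.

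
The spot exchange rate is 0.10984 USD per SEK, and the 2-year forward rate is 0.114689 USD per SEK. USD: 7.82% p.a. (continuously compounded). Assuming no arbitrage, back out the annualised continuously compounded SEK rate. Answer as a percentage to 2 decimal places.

5.66%

T = 2 years.
By CIP, F/S equals the USD-to-SEK growth ratio: 0.114689/0.10984 = 1.0441460.
USD growth factor: e^(0.0782×2) = 1.1692938.
So the SEK growth factor = 1.1198566.
Take logs: ln 1.1198566 / 2 = 0.056600, so 5.66%.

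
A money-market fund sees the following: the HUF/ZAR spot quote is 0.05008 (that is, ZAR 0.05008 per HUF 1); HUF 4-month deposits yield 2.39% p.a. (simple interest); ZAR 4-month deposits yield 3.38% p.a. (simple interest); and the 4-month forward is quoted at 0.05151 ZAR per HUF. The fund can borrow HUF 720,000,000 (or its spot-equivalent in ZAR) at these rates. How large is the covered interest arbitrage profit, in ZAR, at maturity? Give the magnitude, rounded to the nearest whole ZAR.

T = 4/12 years.
Invest the HUF and cover forward: 720,000,000 × 1.0079666667 × 0.05151 = ZAR 37,382,661.36.
Convert at spot and invest in ZAR: 720,000,000 × 0.05008 × 1.0112666667 = ZAR 36,463,848.96.
The quoted forward overvalues HUF, so borrow ZAR, buy HUF at spot, deposit the HUF at 2.39%, and sell the proceeds forward at 0.05151.
Profit = 37,382,661.36 − 36,463,848.96 = ZAR 918,812.

ZAR 918,812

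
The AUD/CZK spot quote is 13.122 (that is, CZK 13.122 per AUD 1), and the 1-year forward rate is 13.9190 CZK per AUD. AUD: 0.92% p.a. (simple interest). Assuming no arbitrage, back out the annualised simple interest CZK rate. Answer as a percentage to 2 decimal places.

7.05%

T = 1 year.
By CIP, F/S equals the CZK-to-AUD growth ratio: 13.919/13.122 = 1.0607377.
AUD growth factor: 1 + 0.0092×1 = 1.009200.
Hence g_CZK = 1.0704965.
(1.0704965 − 1)/T = 0.070496, i.e. 7.05%.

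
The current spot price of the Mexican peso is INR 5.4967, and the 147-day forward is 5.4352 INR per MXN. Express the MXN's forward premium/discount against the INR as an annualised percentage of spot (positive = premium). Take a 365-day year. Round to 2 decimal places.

T = 147/365 years.
MXN trades forward at -1.11885% vs spot over the period.
Annualise by dividing by T: -0.0111885 / (147/365) = -0.027781 → -2.78%.

-2.78%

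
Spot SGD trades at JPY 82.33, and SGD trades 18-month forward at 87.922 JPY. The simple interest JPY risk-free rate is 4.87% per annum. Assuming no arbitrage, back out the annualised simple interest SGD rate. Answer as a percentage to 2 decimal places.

T = 18/12 years.
F/S = 87.922/82.33 = 1.0679218 = (growth of JPY) / (growth of SGD).
JPY growth factor: 1 + 0.0487×18/12 = 1.073050.
So the SGD growth factor = 1.004802.
(1.004802 − 1)/T = 0.003201, i.e. 0.32%.

0.32%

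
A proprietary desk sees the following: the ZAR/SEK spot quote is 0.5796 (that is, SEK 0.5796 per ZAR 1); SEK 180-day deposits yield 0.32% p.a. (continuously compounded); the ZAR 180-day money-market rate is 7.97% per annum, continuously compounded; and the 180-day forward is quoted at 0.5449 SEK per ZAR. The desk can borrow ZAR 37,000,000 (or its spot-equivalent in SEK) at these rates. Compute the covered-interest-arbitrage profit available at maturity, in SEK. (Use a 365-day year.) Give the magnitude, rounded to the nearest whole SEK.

T = 180/365 years.
Route A — deposit ZAR, sell forward: 37,000,000 × 1.0400867359 × 0.5449 = SEK 20,969,500.71.
Route B — convert at spot, deposit SEK: 37,000,000 × 0.5796 × 1.001579328 = SEK 21,479,069.00.
The quoted forward undervalues ZAR, so borrow ZAR, convert to SEK at spot, deposit the SEK at 0.32%, and buy ZAR forward at 0.5449 to cover the loan.
The gap between the two covered legs is SEK 509,568.

SEK 509,568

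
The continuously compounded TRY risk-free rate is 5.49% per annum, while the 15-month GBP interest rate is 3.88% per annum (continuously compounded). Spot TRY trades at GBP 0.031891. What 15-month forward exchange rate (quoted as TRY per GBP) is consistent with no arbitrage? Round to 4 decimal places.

T = 15/12 years.
GBP accumulates by e^(0.0388×15/12) = 1.04969537.
TRY growth factor: e^(0.0549×15/12) = 1.0710345.
CIP: F = S · (grow GBP)/(grow TRY) = 0.031891 × 1.04969537/1.0710345 = 0.031255609 GBP per TRY.
Quoted the other way: 1/0.031255609 = 31.9943 TRY per GBP.

31.9943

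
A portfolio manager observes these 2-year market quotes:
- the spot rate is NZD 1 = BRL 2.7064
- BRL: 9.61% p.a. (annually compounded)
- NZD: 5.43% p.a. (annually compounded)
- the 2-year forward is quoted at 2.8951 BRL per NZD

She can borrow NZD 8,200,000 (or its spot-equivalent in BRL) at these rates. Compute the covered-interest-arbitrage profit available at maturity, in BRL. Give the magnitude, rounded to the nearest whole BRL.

T = 2 years.
Invest the NZD and cover forward: 8,200,000 × 1.11154849 × 2.8951 = BRL 26,387,961.07.
Convert at spot and invest in BRL: 8,200,000 × 2.7064 × 1.20143521 = BRL 26,662,826.87.
The quoted forward undervalues NZD, so borrow NZD, convert to BRL at spot, deposit the BRL at 9.61%, and buy NZD forward at 2.8951 to cover the loan.
Profit = 26,662,826.87 − 26,387,961.07 = BRL 274,866.

BRL 274,866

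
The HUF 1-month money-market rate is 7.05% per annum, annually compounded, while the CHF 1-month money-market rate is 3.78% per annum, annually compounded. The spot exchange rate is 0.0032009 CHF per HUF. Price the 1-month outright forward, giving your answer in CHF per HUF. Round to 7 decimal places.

0.0031926

T = 1/12 years.
Growth of 1 CHF over T: (1 + 0.0378)^(1/12) = 1.0030967.
HUF growth factor: (1 + 0.0705)^(1/12) = 1.0056933.
CIP: F = S · (grow CHF)/(grow HUF) = 0.0032009 × 1.0030967/1.0056933 = 0.003192636 CHF per HUF.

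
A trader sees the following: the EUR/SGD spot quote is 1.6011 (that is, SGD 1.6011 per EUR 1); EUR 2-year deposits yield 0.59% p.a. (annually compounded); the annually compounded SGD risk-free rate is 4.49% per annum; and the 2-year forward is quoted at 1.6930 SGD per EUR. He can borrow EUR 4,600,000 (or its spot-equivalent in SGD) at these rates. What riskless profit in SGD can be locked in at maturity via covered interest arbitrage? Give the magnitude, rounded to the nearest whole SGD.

SGD 161,323

T = 2 years.
Invest the EUR and cover forward: 4,600,000 × 1.01183481 × 1.6930 = SGD 7,879,967.13.
Convert at spot and invest in SGD: 4,600,000 × 1.6011 × 1.09181601 = SGD 8,041,290.42.
The quoted forward undervalues EUR, so borrow EUR, convert to SGD at spot, deposit the SGD at 4.49%, and buy EUR forward at 1.6930 to cover the loan.
The gap between the two covered legs is SGD 161,323.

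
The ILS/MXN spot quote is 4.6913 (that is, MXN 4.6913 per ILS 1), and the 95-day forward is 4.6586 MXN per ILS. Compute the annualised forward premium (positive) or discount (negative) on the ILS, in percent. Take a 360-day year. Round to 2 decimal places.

T = 95/360 years.
Period premium: (4.6586 − 4.6913)/4.6913 = -0.0069703.
Per annum: -0.0069703 / (95/360) = -0.026414 = -2.64%.

-2.64%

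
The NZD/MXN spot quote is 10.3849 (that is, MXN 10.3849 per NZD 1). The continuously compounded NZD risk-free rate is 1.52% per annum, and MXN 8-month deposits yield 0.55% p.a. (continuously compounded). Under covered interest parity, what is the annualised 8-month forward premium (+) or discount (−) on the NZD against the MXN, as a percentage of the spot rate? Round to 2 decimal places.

T = 8/12 years.
F = S · g_MXN/g_NZD = 10.3849 × 1.0036734/1.0101848 = 10.3179615.
Annualised premium = (F − S)/S × (1/T) = (10.3179615 − 10.3849)/10.3849 ÷ (8/12) = -0.97%.

-0.97%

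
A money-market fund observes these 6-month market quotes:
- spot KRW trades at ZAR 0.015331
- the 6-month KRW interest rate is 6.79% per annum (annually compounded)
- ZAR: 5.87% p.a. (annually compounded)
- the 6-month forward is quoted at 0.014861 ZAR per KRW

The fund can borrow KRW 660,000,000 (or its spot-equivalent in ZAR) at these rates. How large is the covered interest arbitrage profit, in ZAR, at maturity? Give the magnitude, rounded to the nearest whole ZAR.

T = 6/12 years.
Route A — deposit KRW, sell forward: 660,000,000 × 1.0333924714 × 0.014861 = ZAR 10,135,782.04.
Route B — convert at spot, deposit ZAR: 660,000,000 × 0.015331 × 1.0289314846 = ZAR 10,411,202.07.
The quoted forward undervalues KRW, so borrow KRW, convert to ZAR at spot, deposit the ZAR at 5.87%, and buy KRW forward at 0.014861 to cover the loan.
The gap between the two covered legs is ZAR 275,420.

ZAR 275,420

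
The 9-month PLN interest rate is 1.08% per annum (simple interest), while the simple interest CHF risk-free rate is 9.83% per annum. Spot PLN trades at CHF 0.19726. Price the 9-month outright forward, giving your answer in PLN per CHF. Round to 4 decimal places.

4.7596

T = 9/12 years.
CHF accumulates by 1 + 0.0983×9/12 = 1.073725.
PLN accumulates by 1 + 0.0108×9/12 = 1.008100.
So F = 0.19726 × 1.073725 / 1.008100 = 0.2101012 (CHF/PLN).
Quoted the other way: 1/0.2101012 = 4.7596 PLN per CHF.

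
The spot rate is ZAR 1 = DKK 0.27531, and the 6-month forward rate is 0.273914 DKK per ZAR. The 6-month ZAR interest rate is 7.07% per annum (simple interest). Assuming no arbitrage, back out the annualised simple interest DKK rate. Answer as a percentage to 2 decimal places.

T = 6/12 years.
By CIP, F/S equals the DKK-to-ZAR growth ratio: 0.273914/0.27531 = 0.9949294.
ZAR growth factor: 1 + 0.0707×6/12 = 1.035350.
That pins the DKK growth at 1.0301002.
(1.0301002 − 1)/T = 0.060200, i.e. 6.02%.

6.02%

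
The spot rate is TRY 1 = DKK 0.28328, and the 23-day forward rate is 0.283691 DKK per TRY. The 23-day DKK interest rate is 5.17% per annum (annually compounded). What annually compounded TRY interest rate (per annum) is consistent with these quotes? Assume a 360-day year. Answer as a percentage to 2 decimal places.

T = 23/360 years.
By CIP, F/S equals the DKK-to-TRY growth ratio: 0.283691/0.28328 = 1.0014509.
DKK growth factor: (1 + 0.0517)^(23/360) = 1.0032257.
Hence g_TRY = 1.0017722.
Annualise: 1.0017722^(360/23) − 1 = 0.028102 = 2.81%.

2.81%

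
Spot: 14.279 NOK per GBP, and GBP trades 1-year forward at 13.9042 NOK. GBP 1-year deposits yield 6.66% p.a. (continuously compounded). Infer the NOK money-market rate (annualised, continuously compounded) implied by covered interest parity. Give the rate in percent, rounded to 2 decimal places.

T = 1 year.
By CIP, F/S equals the NOK-to-GBP growth ratio: 13.9042/14.279 = 0.9737517.
GBP growth factor: e^(0.0666×1) = 1.0688678.
That pins the NOK growth at 1.0408118.
r = ln(1.0408118)/1 = 0.040001 → 4.00%.

4.00%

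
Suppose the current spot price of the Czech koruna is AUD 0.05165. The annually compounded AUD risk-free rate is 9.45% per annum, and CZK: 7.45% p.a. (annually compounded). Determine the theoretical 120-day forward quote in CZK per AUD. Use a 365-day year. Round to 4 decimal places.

19.2440

T = 120/365 years.
Growth of 1 AUD over T: (1 + 0.0945)^(120/365) = 1.03013194.
CZK growth factor: (1 + 0.0745)^(120/365) = 1.02390496.
So F = 0.05165 × 1.03013194 / 1.02390496 = 0.051964115 (AUD/CZK).
Quoted the other way: 1/0.051964115 = 19.2440 CZK per AUD.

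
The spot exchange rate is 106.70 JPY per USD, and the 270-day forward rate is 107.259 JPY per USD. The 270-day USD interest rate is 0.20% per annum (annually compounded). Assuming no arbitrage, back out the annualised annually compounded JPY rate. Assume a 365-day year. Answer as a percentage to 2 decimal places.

0.91%

T = 270/365 years.
CIP gives F = S · g_JPY/g_USD, so g_JPY/g_USD = 107.259/106.7 = 1.0052390.
USD growth factor: (1 + 0.0020)^(270/365) = 1.0014791.
So the JPY growth factor = 1.0067258.
r = 1.0067258^(365/270) − 1 = 0.009103 → 0.91%.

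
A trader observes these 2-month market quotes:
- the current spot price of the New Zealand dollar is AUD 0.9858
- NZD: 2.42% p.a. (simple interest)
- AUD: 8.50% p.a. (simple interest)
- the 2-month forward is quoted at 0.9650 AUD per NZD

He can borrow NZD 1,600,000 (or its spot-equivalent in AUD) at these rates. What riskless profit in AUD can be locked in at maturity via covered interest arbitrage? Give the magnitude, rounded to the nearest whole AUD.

AUD 49,397

T = 2/12 years.
Invest the NZD and cover forward: 1,600,000 × 1.004033333 × 0.9650 = AUD 1,550,227.47.
Convert at spot and invest in AUD: 1,600,000 × 0.9858 × 1.014166667 = AUD 1,599,624.80.
The quoted forward undervalues NZD, so borrow NZD, convert to AUD at spot, deposit the AUD at 8.50%, and buy NZD forward at 0.9650 to cover the loan.
The gap between the two covered legs is AUD 49,397.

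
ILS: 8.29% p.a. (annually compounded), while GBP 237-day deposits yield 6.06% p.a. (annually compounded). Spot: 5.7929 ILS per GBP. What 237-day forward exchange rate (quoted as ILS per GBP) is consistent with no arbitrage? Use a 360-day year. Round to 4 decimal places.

T = 237/360 years.
ILS accumulates by (1 + 0.0829)^(237/360) = 1.0538303.
Growth of 1 GBP over T: (1 + 0.0606)^(237/360) = 1.0394928.
CIP: F = S · (grow ILS)/(grow GBP) = 5.7929 × 1.0538303/1.0394928 = 5.872800 ILS per GBP.

5.8728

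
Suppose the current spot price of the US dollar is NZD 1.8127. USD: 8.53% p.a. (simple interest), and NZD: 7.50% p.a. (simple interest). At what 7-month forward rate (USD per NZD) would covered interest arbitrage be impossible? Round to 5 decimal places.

T = 7/12 years.
NZD growth factor: 1 + 0.0750×7/12 = 1.043750.
USD accumulates by 1 + 0.0853×7/12 = 1.0497583.
So F = 1.8127 × 1.043750 / 1.0497583 = 1.802325 (NZD/USD).
Quoted the other way: 1/1.802325 = 0.55484 USD per NZD.

0.55484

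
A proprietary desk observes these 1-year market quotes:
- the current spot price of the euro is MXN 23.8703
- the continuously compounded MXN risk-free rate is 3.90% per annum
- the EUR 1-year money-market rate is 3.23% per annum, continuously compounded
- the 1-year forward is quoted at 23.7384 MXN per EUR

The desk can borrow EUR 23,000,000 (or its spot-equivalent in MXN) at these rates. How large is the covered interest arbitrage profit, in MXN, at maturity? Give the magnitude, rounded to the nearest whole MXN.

T = 1 year.
Invest the EUR and cover forward: 23,000,000 × 1.03282730702 × 23.7384 = MXN 563,906,358.13.
Convert at spot and invest in MXN: 23,000,000 × 23.8703 × 1.03977048365 = MXN 570,851,567.65.
The quoted forward undervalues EUR, so borrow EUR, convert to MXN at spot, deposit the MXN at 3.90%, and buy EUR forward at 23.7384 to cover the loan.
Arbitrage profit = |563,906,358.13 − 570,851,567.65| = MXN 6,945,210.

MXN 6,945,210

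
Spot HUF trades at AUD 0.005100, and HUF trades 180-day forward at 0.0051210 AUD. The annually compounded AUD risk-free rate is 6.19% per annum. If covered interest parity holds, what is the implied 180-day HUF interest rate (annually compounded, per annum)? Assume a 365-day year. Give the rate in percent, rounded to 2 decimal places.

T = 180/365 years.
CIP gives F = S · g_AUD/g_HUF, so g_AUD/g_HUF = 0.005121/0.0051 = 1.0041176.
AUD growth factor: (1 + 0.0619)^(180/365) = 1.0300615.
So the HUF growth factor = 1.0258375.
Annualise: 1.0258375^(365/180) − 1 = 0.053089 = 5.31%.

5.31%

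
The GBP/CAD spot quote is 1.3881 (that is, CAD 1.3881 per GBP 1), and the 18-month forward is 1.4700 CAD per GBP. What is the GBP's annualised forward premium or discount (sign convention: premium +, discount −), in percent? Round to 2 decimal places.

+3.93%

T = 18/12 years.
(F − S)/S = (1.4700 − 1.3881)/1.3881 = 0.0590015.
Annualise by dividing by T: 0.0590015 / (18/12) = 0.039334 → 3.93%.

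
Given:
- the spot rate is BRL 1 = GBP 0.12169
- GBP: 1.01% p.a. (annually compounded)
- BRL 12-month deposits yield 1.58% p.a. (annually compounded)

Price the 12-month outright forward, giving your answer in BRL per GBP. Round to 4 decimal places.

T = 1 year.
GBP accumulates by (1 + 0.0101)^1 = 1.010100.
BRL growth factor: (1 + 0.0158)^1 = 1.015800.
CIP: F = S · (grow GBP)/(grow BRL) = 0.12169 × 1.010100/1.015800 = 0.1210072 GBP per BRL.
Invert for BRL per GBP: 1 / 0.1210072 = 8.2640.

8.2640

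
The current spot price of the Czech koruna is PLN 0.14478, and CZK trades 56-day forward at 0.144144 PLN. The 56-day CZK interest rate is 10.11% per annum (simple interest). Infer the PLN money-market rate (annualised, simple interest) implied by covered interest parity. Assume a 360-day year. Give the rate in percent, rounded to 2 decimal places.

T = 56/360 years.
By CIP, F/S equals the PLN-to-CZK growth ratio: 0.144144/0.14478 = 0.9956071.
The CZK side grows by 1 + 0.1011×56/360 = 1.0157267.
That pins the PLN growth at 1.0112647.
r = (1.0112647 − 1)/(56/360) = 0.072416 → 7.24%.

7.24%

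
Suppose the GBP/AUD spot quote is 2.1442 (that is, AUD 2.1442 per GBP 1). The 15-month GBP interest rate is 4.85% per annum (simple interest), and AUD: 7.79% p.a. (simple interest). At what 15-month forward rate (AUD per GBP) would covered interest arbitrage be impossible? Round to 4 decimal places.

2.2185

T = 15/12 years.
AUD accumulates by 1 + 0.0779×15/12 = 1.097375.
Growth of 1 GBP over T: 1 + 0.0485×15/12 = 1.060625.
So F = 2.1442 × 1.097375 / 1.060625 = 2.218495 (AUD/GBP).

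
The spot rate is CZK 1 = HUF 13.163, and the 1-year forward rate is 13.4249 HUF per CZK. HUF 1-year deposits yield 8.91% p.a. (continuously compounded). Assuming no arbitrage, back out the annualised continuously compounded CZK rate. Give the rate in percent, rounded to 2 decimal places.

T = 1 year.
By CIP, F/S equals the HUF-to-CZK growth ratio: 13.4249/13.163 = 1.0198967.
The HUF side grows by e^(0.0891×1) = 1.093190.
Hence g_CZK = 1.0718635.
r = ln(1.0718635)/1 = 0.069399 → 6.94%.

6.94%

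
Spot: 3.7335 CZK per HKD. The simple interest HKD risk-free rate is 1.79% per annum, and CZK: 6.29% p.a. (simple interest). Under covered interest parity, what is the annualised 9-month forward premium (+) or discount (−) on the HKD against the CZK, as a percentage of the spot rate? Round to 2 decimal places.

+4.44%

T = 9/12 years.
CIP forward (CZK per HKD) = 3.7335 × 1.047175/1.013425 = 3.8578364.
(F − S)/S ÷ T = (3.8578364 − 3.7335)/3.7335/(9/12) = 0.044404 → 4.44%.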